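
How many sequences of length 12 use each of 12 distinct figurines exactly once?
12! = 479001600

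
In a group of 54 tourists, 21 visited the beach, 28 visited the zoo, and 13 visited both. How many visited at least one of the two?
|A∪B| = |A| + |B| - |A∩B| = 21 + 28 - 13 = 36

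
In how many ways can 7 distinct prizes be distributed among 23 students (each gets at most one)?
P(23,7) = 23!/(23-7)! = 1235591280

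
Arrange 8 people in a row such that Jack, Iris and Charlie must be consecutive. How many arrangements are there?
Treat the 3 as one block: (8-3+1)! × 3! = 720 × 6 = 4320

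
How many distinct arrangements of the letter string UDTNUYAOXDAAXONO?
16! / (1! × 2! × 3! × 2! × 2! × 2! × 1! × 3!) = 36324288000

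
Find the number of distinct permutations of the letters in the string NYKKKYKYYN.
10! / (4! × 4! × 2!) = 3150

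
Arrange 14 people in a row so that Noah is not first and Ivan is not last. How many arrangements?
By inclusion-exclusion: 14! - 2×(14-1)! + (14-2)! = 87178291200 - 12454041600 + 479001600 = 75203251200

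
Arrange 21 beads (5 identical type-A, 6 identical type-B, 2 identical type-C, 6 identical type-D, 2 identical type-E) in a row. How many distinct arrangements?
21! / (5! × 6! × 2! × 6! × 2!) = 205323037920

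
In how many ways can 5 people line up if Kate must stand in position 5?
Fix one position: (5-1)! = 24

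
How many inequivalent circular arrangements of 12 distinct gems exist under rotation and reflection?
(12-1)!/2 = 39916800/2 = 19958400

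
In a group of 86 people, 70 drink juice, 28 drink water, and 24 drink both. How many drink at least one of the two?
|A∪B| = |A| + |B| - |A∩B| = 70 + 28 - 24 = 74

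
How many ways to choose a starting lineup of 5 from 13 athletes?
C(13,5) = 13!/(5!×8!) = 1287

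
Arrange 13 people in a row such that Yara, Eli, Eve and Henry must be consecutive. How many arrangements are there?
Treat the 4 as one block: (13-4+1)! × 4! = 3628800 × 24 = 87091200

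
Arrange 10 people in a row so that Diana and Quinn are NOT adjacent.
Total - adjacent = 10! - (10-1)!×2 = 3628800 - 725760 = 2903040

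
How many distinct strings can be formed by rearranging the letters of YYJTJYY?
7! / (2! × 1! × 4!) = 105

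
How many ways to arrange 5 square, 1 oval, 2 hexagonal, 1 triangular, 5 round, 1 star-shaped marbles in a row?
15! / (5! × 1! × 2! × 1! × 5! × 1!) = 45405360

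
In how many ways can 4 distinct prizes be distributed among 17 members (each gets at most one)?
P(17,4) = 17!/(17-4)! = 57120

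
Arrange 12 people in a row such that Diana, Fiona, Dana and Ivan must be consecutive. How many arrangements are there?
Treat the 4 as one block: (12-4+1)! × 4! = 362880 × 24 = 8709120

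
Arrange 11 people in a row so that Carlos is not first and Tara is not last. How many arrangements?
By inclusion-exclusion: 11! - 2×(11-1)! + (11-2)! = 39916800 - 7257600 + 362880 = 33022080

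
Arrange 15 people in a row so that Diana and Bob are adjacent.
Treat as block: (15-1)! × 2! = 87178291200 × 2 = 174356582400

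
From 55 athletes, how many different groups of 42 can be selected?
C(55,42) = 55!/(42!×13!) = 1451182990950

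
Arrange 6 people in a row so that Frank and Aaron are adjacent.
Treat as block: (6-1)! × 2! = 120 × 2 = 240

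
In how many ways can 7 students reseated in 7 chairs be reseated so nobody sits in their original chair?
!7 = Σ_{j=0}^{7} (-1)^j·7!/j! = 5040 - 5040 + 2520 - 840 + 210 - 42 + 7 - 1 = 1854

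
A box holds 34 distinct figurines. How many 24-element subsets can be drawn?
C(34,24) = 34!/(24!×10!) = 131128140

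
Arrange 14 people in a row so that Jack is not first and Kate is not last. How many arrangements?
By inclusion-exclusion: 14! - 2×(14-1)! + (14-2)! = 87178291200 - 12454041600 + 479001600 = 75203251200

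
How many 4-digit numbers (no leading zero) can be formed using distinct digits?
First digit: 9 choices (nonzero). Then descending: 9 × 9 × 8 × 7 = 4536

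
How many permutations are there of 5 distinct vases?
5! = 120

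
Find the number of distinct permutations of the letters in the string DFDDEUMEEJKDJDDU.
16! / (6! × 1! × 1! × 2! × 2! × 3! × 1!) = 1210809600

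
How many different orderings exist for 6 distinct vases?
6! = 720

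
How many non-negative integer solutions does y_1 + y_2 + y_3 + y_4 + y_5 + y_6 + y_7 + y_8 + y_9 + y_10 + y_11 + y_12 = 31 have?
C(31+12-1, 12-1) = C(42, 11) = 4280561376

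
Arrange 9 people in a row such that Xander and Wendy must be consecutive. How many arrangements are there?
Treat the 2 as one block: (9-2+1)! × 2! = 40320 × 2 = 80640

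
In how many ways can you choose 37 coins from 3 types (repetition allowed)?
C(37+3-1, 3-1) = C(39, 2) = 741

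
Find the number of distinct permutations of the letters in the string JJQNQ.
5! / (1! × 2! × 2!) = 30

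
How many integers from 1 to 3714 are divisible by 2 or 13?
⌊3714/2⌋ + ⌊3714/13⌋ - ⌊3714/26⌋ = 1857 + 285 - 142 = 2000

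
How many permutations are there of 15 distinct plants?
15! = 1307674368000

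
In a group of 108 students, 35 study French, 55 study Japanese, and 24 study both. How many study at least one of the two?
|A∪B| = |A| + |B| - |A∩B| = 35 + 55 - 24 = 66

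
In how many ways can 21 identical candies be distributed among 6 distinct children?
C(21+6-1, 6-1) = C(26, 5) = 65780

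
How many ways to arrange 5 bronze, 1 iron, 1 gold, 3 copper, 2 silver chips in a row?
12! / (5! × 1! × 1! × 3! × 2!) = 332640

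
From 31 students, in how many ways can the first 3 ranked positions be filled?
P(31,3) = 31!/(31-3)! = 26970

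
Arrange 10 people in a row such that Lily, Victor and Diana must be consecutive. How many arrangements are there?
Treat the 3 as one block: (10-3+1)! × 3! = 40320 × 6 = 241920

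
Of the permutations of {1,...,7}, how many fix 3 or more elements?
Exactly j fixed points: C(7,j)·!(7-j); sum over j ≥ 3 (derangement numbers via !m = (m-1)·(!(m-1) + !(m-2)): !0..!4 = 1, 0, 1, 2, 9). Σ_{j=3}^{7} C(7,j)·!(7-j) = C(7,3)·!4 + C(7,4)·!3 + C(7,5)·!2 + C(7,6)·!1 + C(7,7)·!0 = 35·9 + 35·2 + 21·1 + 7·0 + 1·1 = 407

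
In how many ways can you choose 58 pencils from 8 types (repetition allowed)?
C(58+8-1, 8-1) = C(65, 7) = 696190560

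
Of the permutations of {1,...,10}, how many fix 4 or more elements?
Exactly j fixed points: C(10,j)·!(10-j); sum over j ≥ 4 (derangement numbers via !m = (m-1)·(!(m-1) + !(m-2)): !0..!6 = 1, 0, 1, 2, 9, 44, 265). Σ_{j=4}^{10} C(10,j)·!(10-j) = C(10,4)·!6 + C(10,5)·!5 + C(10,6)·!4 + C(10,7)·!3 + C(10,8)·!2 + C(10,9)·!1 + C(10,10)·!0 = 210·265 + 252·44 + 210·9 + 120·2 + 45·1 + 10·0 + 1·1 = 68914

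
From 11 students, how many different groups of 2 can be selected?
C(11,2) = 11!/(2!×9!) = 55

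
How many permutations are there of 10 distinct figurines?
10! = 3628800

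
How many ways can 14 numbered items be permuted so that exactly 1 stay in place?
Choose the 1 fixed point C(14,1) = 14, derange the rest: !13 = Σ_{j=0}^{13} (-1)^j·13!/j! = 6227020800 - 6227020800 + 3113510400 - 1037836800 + 259459200 - 51891840 + 8648640 - 1235520 + 154440 - 17160 + 1716 - 156 + 13 - 1 = 2290792932. Product = 14 × 2290792932 = 32071101048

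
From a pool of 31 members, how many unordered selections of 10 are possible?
C(31,10) = 31!/(10!×21!) = 44352165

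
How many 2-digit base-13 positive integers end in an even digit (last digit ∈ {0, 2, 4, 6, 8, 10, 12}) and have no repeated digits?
Last∈{0,2,4,6,8,10,12}. Last=0: 12. Last nonzero: 6×11×P(11,0) = 66. Total = 78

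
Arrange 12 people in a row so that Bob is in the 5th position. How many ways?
Fix one position: (12-1)! = 39916800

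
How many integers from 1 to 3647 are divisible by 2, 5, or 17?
⌊3647/2⌋+⌊3647/5⌋+⌊3647/17⌋ - ⌊3647/10⌋-⌊3647/34⌋-⌊3647/85⌋ + ⌊3647/170⌋ = 1823+729+214 - 364-107-42 + 21 = 2274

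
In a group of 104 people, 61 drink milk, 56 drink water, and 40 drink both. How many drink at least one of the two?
|A∪B| = |A| + |B| - |A∩B| = 61 + 56 - 40 = 77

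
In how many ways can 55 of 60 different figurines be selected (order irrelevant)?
C(60,55) = 60!/(55!×5!) = 5461512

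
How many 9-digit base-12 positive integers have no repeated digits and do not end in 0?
Last digit: 11 nonzero choices. First digit: 10 (nonzero, ≠last). Middle 7: P(10,7) = 604800. Total = 66528000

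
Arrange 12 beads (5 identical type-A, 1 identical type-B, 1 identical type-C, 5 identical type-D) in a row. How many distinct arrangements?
12! / (5! × 1! × 1! × 5!) = 33264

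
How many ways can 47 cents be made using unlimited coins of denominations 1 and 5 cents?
Coefficient of x^47 in 1/(1-x^1) · 1/(1-x^5). Use j coins of 5 for j = 0..⌊47/5⌋ = 9, the rest in 1s: 9 + 1 = 10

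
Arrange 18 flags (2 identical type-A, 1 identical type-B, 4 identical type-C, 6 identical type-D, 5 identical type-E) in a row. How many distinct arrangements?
18! / (2! × 1! × 4! × 6! × 5!) = 1543782240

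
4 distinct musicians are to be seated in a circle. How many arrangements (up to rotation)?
Circular: fix one position, arrange the rest. (4-1)! = 6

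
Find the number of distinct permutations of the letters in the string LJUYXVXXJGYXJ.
13! / (3! × 1! × 2! × 1! × 1! × 1! × 4!) = 21621600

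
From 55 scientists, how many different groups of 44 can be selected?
C(55,44) = 55!/(44!×11!) = 119653565850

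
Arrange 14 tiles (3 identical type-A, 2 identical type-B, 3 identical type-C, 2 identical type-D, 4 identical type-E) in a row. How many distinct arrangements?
14! / (3! × 2! × 3! × 2! × 4!) = 25225200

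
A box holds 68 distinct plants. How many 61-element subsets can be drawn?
C(68,61) = 68!/(61!×7!) = 969443904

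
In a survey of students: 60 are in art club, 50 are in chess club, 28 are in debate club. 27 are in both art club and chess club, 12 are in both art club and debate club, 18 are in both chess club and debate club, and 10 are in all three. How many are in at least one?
|A∪B∪C| = 60+50+28-27-12-18+10 = 91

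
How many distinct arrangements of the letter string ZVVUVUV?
7! / (4! × 2! × 1!) = 105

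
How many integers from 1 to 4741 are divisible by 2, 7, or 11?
⌊4741/2⌋+⌊4741/7⌋+⌊4741/11⌋ - ⌊4741/14⌋-⌊4741/22⌋-⌊4741/77⌋ + ⌊4741/154⌋ = 2370+677+431 - 338-215-61 + 30 = 2894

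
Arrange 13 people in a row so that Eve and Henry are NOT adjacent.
Total - adjacent = 13! - (13-1)!×2 = 6227020800 - 958003200 = 5269017600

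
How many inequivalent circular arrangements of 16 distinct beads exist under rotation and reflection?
(16-1)!/2 = 1307674368000/2 = 653837184000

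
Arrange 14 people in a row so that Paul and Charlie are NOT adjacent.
Total - adjacent = 14! - (14-1)!×2 = 87178291200 - 12454041600 = 74724249600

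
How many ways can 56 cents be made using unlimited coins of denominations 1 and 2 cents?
Coefficient of x^56 in 1/(1-x^1) · 1/(1-x^2). Use j coins of 2 for j = 0..⌊56/2⌋ = 28, the rest in 1s: 28 + 1 = 29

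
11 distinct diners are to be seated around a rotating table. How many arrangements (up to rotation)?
Circular: fix one position, arrange the rest. (11-1)! = 3628800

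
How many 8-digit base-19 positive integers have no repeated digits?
First digit: 18 choices (nonzero). Then descending: 18 × 18 × 17 × 16 × 15 × 14 × 13 × 12 = 2887073280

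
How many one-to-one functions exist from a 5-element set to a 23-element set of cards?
P(23,5) = 23!/(23-5)! = 4037880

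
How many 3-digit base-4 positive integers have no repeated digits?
First digit: 3 choices (nonzero). Then descending: 3 × 3 × 2 = 18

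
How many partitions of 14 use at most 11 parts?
By conjugation, equals partitions of 14 into parts ≤ 11. Let r_j(i) = number of partitions of i into parts ≤ j, for i = 0..14. r_1(i) = 1 for all i; r_j(i) = r_{j-1}(i) + r_j(i-j). Rows j = 2..11: ≤2: 1 1 2 2 3 3 4 4 5 5 6 6 7 7 8; ≤3: 1 1 2 3 4 5 7 8 10 12 14 16 19 21 24; ≤4: 1 1 2 3 5 6 9 11 15 18 23 27 34 39 47; ≤5: 1 1 2 3 5 7 10 13 18 23 30 37 47 57 70; ≤6: 1 1 2 3 5 7 11 14 20 26 35 44 58 71 90; ≤7: 1 1 2 3 5 7 11 15 21 28 38 49 65 82 105; ≤8: 1 1 2 3 5 7 11 15 22 29 40 52 70 89 116; ≤9: 1 1 2 3 5 7 11 15 22 30 41 54 73 94 123; ≤10: 1 1 2 3 5 7 11 15 22 30 42 55 75 97 128; ≤11: 1 1 2 3 5 7 11 15 22 30 42 56 76 99 131. r_11(14) = 131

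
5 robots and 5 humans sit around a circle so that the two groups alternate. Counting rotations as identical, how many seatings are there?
Fix one of the robots: (5-1)! ways for the remaining robots, × 5! ways for the humans = 24 × 120 = 2880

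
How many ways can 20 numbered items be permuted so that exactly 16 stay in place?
Choose the 16 fixed points C(20,16) = 4845, derange the rest: !4 = Σ_{j=0}^{4} (-1)^j·4!/j! = 24 - 24 + 12 - 4 + 1 = 9. Product = 4845 × 9 = 43605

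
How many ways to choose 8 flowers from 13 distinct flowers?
C(13,8) = 13!/(8!×5!) = 1287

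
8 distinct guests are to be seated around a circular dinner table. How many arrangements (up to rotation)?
Circular: fix one position, arrange the rest. (8-1)! = 5040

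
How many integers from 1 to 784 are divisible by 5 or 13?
⌊784/5⌋ + ⌊784/13⌋ - ⌊784/65⌋ = 156 + 60 - 12 = 204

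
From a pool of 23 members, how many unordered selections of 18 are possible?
C(23,18) = 23!/(18!×5!) = 33649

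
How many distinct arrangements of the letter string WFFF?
4! / (1! × 3!) = 4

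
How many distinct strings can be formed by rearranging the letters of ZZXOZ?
5! / (1! × 3! × 1!) = 20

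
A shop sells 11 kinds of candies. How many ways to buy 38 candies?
C(38+11-1, 11-1) = C(48, 10) = 6540715896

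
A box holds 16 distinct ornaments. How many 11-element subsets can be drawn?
C(16,11) = 16!/(11!×5!) = 4368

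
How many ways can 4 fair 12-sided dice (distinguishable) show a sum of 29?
Coefficient of x^29 in (x + x² + ... + x^12)^4. By inclusion-exclusion on dice exceeding 12: Σ_j (-1)^j C(4,j)·C(29-1-12j, 3) = C(4,0)·C(28,3) - C(4,1)·C(16,3) + C(4,2)·C(4,3) = 1·3276 - 4·560 + 6·4 = 1060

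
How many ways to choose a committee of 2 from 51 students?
C(51,2) = 51!/(2!×49!) = 1275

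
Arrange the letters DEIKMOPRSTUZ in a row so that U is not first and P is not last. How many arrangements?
By inclusion-exclusion: 12! - 2×(12-1)! + (12-2)! = 479001600 - 79833600 + 3628800 = 402796800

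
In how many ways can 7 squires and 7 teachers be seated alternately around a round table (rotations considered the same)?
Fix one of the squires: (7-1)! ways for the remaining squires, × 7! ways for the teachers = 720 × 5040 = 3628800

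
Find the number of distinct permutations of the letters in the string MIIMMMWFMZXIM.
13! / (3! × 6! × 1! × 1! × 1! × 1!) = 1441440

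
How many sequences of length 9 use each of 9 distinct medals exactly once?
9! = 362880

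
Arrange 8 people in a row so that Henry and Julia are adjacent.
Treat as block: (8-1)! × 2! = 5040 × 2 = 10080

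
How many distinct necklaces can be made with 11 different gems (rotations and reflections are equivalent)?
(11-1)!/2 = 3628800/2 = 1814400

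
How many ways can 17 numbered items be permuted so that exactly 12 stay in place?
Choose the 12 fixed points C(17,12) = 6188, derange the rest: !5 = Σ_{j=0}^{5} (-1)^j·5!/j! = 120 - 120 + 60 - 20 + 5 - 1 = 44. Product = 6188 × 44 = 272272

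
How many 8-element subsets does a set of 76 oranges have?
C(76,8) = 76!/(8!×68!) = 18855883575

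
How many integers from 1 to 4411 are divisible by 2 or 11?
⌊4411/2⌋ + ⌊4411/11⌋ - ⌊4411/22⌋ = 2205 + 401 - 200 = 2406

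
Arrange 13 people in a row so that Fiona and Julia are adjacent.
Treat as block: (13-1)! × 2! = 479001600 × 2 = 958003200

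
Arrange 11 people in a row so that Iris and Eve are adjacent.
Treat as block: (11-1)! × 2! = 3628800 × 2 = 7257600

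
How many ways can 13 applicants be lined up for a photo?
13! = 6227020800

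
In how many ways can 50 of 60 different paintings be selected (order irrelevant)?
C(60,50) = 60!/(50!×10!) = 75394027566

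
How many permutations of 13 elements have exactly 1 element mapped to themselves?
Choose the 1 fixed point C(13,1) = 13, derange the rest: !12 = Σ_{j=0}^{12} (-1)^j·12!/j! = 479001600 - 479001600 + 239500800 - 79833600 + 19958400 - 3991680 + 665280 - 95040 + 11880 - 1320 + 132 - 12 + 1 = 176214841. Product = 13 × 176214841 = 2290792933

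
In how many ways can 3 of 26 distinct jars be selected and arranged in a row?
P(26,3) = 26!/(26-3)! = 15600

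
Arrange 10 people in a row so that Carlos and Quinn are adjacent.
Treat as block: (10-1)! × 2! = 362880 × 2 = 725760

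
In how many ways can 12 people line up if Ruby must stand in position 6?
Fix one position: (12-1)! = 39916800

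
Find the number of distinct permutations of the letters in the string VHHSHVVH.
8! / (4! × 1! × 3!) = 280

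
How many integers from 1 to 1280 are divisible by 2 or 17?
⌊1280/2⌋ + ⌊1280/17⌋ - ⌊1280/34⌋ = 640 + 75 - 37 = 678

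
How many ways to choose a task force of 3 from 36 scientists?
C(36,3) = 36!/(3!×33!) = 7140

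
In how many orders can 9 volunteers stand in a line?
9! = 362880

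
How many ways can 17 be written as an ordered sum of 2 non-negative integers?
C(17+2-1, 2-1) = C(18, 1) = 18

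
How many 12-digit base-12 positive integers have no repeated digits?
First digit: 11 choices (nonzero). Then descending: 11 × 11 × 10 × 9 × 8 × 7 × 6 × 5 × 4 × 3 × 2 × 1 = 439084800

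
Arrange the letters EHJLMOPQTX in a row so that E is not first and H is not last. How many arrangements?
By inclusion-exclusion: 10! - 2×(10-1)! + (10-2)! = 3628800 - 725760 + 40320 = 2943360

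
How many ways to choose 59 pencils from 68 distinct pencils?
C(68,59) = 68!/(59!×9!) = 49280065120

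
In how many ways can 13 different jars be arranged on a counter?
13! = 6227020800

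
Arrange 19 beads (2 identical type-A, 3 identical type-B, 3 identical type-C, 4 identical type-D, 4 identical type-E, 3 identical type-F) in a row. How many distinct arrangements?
19! / (2! × 3! × 3! × 4! × 4! × 3!) = 488864376000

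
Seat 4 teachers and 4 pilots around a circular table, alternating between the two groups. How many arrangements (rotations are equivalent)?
Fix one of the teachers: (4-1)! ways for the remaining teachers, × 4! ways for the pilots = 6 × 24 = 144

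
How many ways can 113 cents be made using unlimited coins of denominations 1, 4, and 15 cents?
Coefficient of x^113 in 1/(1-x^1) · 1/(1-x^4) · 1/(1-x^15). Case on j = number of 15-cent coins (j = 0..7); remainder r = 113 - 15j is made from {1,4} in ⌊r/4⌋+1 ways. r = 113, 98, 83, 68, 53, 38, 23, 8 → 29 + 25 + 21 + 18 + 14 + 10 + 6 + 3 = 126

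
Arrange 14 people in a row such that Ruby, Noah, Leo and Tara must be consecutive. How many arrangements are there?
Treat the 4 as one block: (14-4+1)! × 4! = 39916800 × 24 = 958003200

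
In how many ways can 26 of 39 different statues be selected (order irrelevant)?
C(39,26) = 39!/(26!×13!) = 8122425444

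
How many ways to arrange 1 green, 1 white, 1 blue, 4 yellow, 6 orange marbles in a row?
13! / (1! × 1! × 1! × 4! × 6!) = 360360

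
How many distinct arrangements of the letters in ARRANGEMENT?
11! / (2! × 2! × 2! × 1! × 2! × 1! × 1!) = 2494800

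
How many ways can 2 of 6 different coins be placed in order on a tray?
P(6,2) = 6!/(6-2)! = 30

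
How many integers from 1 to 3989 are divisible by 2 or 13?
⌊3989/2⌋ + ⌊3989/13⌋ - ⌊3989/26⌋ = 1994 + 306 - 153 = 2147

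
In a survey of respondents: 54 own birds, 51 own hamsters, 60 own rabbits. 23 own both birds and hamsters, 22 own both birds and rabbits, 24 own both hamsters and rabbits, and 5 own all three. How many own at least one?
|A∪B∪C| = 54+51+60-23-22-24+5 = 101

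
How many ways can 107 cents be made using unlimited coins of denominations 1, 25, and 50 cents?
Coefficient of x^107 in 1/(1-x^1) · 1/(1-x^25) · 1/(1-x^50). Case on j = number of 50-cent coins (j = 0..2); remainder r = 107 - 50j is made from {1,25} in ⌊r/25⌋+1 ways. r = 107, 57, 7 → 5 + 3 + 1 = 9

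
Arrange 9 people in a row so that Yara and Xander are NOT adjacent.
Total - adjacent = 9! - (9-1)!×2 = 362880 - 80640 = 282240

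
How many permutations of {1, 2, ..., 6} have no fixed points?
!6 = Σ_{j=0}^{6} (-1)^j·6!/j! = 720 - 720 + 360 - 120 + 30 - 6 + 1 = 265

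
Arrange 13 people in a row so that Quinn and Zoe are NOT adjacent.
Total - adjacent = 13! - (13-1)!×2 = 6227020800 - 958003200 = 5269017600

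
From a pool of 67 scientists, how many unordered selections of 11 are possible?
C(67,11) = 67!/(11!×56!) = 1285063345176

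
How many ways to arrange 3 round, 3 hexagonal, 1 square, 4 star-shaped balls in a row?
11! / (3! × 3! × 1! × 4!) = 46200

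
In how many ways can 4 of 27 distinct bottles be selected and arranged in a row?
P(27,4) = 27!/(27-4)! = 421200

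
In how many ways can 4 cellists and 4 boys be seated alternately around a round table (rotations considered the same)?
Fix one of the cellists: (4-1)! ways for the remaining cellists, × 4! ways for the boys = 6 × 24 = 144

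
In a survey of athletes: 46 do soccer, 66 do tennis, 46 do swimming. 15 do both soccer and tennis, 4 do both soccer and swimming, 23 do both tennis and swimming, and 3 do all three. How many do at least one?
|A∪B∪C| = 46+66+46-15-4-23+3 = 119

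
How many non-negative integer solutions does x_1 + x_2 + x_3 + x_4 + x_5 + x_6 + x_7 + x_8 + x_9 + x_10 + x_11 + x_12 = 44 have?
C(44+12-1, 12-1) = C(55, 11) = 119653565850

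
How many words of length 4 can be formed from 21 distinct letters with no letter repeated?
P(21,4) = 21!/(21-4)! = 143640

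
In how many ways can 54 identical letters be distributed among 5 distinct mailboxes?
C(54+5-1, 5-1) = C(58, 4) = 424270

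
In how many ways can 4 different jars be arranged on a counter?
4! = 24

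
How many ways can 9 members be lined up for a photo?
9! = 362880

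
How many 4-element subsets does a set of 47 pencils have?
C(47,4) = 47!/(4!×43!) = 178365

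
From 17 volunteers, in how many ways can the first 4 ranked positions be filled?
P(17,4) = 17!/(17-4)! = 57120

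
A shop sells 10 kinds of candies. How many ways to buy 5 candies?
C(5+10-1, 10-1) = C(14, 9) = 2002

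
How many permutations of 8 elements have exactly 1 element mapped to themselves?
Choose the 1 fixed point C(8,1) = 8, derange the rest: !7 = Σ_{j=0}^{7} (-1)^j·7!/j! = 5040 - 5040 + 2520 - 840 + 210 - 42 + 7 - 1 = 1854. Product = 8 × 1854 = 14832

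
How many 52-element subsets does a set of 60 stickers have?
C(60,52) = 60!/(52!×8!) = 2558620845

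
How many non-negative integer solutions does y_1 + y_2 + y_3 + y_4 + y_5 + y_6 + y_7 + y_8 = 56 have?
C(56+8-1, 8-1) = C(63, 7) = 553270671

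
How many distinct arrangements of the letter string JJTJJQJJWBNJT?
13! / (1! × 1! × 7! × 2! × 1! × 1!) = 617760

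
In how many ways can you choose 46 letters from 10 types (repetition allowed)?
C(46+10-1, 10-1) = C(55, 9) = 6358402050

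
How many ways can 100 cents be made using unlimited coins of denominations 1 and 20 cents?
Coefficient of x^100 in 1/(1-x^1) · 1/(1-x^20). Use j coins of 20 for j = 0..⌊100/20⌋ = 5, the rest in 1s: 5 + 1 = 6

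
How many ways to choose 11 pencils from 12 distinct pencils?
C(12,11) = 12!/(11!×1!) = 12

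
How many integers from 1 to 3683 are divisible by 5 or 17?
⌊3683/5⌋ + ⌊3683/17⌋ - ⌊3683/85⌋ = 736 + 216 - 43 = 909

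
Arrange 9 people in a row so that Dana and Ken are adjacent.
Treat as block: (9-1)! × 2! = 40320 × 2 = 80640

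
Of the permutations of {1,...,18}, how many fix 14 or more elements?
Exactly j fixed points: C(18,j)·!(18-j); sum over j ≥ 14 (derangement numbers via !m = (m-1)·(!(m-1) + !(m-2)): !0..!4 = 1, 0, 1, 2, 9). Σ_{j=14}^{18} C(18,j)·!(18-j) = C(18,14)·!4 + C(18,15)·!3 + C(18,16)·!2 + C(18,17)·!1 + C(18,18)·!0 = 3060·9 + 816·2 + 153·1 + 18·0 + 1·1 = 29326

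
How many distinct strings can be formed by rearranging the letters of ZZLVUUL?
7! / (1! × 2! × 2! × 2!) = 630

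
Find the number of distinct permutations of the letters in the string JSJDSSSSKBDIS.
13! / (1! × 6! × 1! × 1! × 2! × 2!) = 2162160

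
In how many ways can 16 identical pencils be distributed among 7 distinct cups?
C(16+7-1, 7-1) = C(22, 6) = 74613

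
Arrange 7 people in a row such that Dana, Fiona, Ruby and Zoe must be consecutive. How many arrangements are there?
Treat the 4 as one block: (7-4+1)! × 4! = 24 × 24 = 576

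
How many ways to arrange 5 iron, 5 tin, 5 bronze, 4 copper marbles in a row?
19! / (5! × 5! × 5! × 4!) = 2933186256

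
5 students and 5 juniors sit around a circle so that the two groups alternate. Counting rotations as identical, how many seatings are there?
Fix one of the students: (5-1)! ways for the remaining students, × 5! ways for the juniors = 24 × 120 = 2880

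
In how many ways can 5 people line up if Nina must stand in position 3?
Fix one position: (5-1)! = 24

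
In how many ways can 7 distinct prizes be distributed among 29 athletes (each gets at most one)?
P(29,7) = 29!/(29-7)! = 7866331200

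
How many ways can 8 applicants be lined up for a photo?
8! = 40320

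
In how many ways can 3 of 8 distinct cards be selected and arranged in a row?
P(8,3) = 8!/(8-3)! = 336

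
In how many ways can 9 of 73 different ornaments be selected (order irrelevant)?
C(73,9) = 73!/(9!×64!) = 97082021465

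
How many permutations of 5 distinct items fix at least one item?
Complement of the derangements. !5 = Σ_{j=0}^{5} (-1)^j·5!/j! = 120 - 120 + 60 - 20 + 5 - 1 = 44. 5! - !5 = 120 - 44 = 76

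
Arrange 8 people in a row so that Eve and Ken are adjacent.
Treat as block: (8-1)! × 2! = 5040 × 2 = 10080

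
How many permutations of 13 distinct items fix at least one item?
Complement of the derangements. !13 = Σ_{j=0}^{13} (-1)^j·13!/j! = 6227020800 - 6227020800 + 3113510400 - 1037836800 + 259459200 - 51891840 + 8648640 - 1235520 + 154440 - 17160 + 1716 - 156 + 13 - 1 = 2290792932. 13! - !13 = 6227020800 - 2290792932 = 3936227868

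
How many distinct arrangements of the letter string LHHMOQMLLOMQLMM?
15! / (2! × 2! × 4! × 5! × 2!) = 56756700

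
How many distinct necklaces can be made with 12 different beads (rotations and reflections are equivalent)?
(12-1)!/2 = 39916800/2 = 19958400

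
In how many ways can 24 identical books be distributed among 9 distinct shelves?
C(24+9-1, 9-1) = C(32, 8) = 10518300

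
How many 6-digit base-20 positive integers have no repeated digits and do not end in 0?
Last digit: 19 nonzero choices. First digit: 18 (nonzero, ≠last). Middle 4: P(18,4) = 73440. Total = 25116480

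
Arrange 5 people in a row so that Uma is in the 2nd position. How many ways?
Fix one position: (5-1)! = 24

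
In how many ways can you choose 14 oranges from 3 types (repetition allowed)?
C(14+3-1, 3-1) = C(16, 2) = 120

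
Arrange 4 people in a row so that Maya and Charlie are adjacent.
Treat as block: (4-1)! × 2! = 6 × 2 = 12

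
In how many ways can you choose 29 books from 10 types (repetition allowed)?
C(29+10-1, 10-1) = C(38, 9) = 163011640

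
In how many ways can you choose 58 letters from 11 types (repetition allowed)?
C(58+11-1, 11-1) = C(68, 10) = 290752384208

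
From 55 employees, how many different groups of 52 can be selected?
C(55,52) = 55!/(52!×3!) = 26235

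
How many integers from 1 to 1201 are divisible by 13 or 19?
⌊1201/13⌋ + ⌊1201/19⌋ - ⌊1201/247⌋ = 92 + 63 - 4 = 151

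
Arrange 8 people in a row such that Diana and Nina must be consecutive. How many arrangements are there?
Treat the 2 as one block: (8-2+1)! × 2! = 5040 × 2 = 10080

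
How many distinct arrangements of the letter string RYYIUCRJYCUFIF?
14! / (2! × 3! × 1! × 2! × 2! × 2! × 2!) = 454053600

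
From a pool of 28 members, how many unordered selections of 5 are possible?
C(28,5) = 28!/(5!×23!) = 98280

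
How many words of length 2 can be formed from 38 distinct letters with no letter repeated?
P(38,2) = 38!/(38-2)! = 1406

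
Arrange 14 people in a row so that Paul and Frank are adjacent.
Treat as block: (14-1)! × 2! = 6227020800 × 2 = 12454041600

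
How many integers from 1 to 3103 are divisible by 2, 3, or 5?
⌊3103/2⌋+⌊3103/3⌋+⌊3103/5⌋ - ⌊3103/6⌋-⌊3103/10⌋-⌊3103/15⌋ + ⌊3103/30⌋ = 1551+1034+620 - 517-310-206 + 103 = 2275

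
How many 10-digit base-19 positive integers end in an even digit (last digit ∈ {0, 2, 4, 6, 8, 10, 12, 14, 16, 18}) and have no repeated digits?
Last∈{0,2,4,6,8,10,12,14,16,18}. Last=0: 17643225600. Last nonzero: 9×17×P(17,8) = 149967417600. Total = 167610643200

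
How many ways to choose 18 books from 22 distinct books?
C(22,18) = 22!/(18!×4!) = 7315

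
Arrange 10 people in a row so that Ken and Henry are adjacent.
Treat as block: (10-1)! × 2! = 362880 × 2 = 725760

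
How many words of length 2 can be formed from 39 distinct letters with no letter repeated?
P(39,2) = 39!/(39-2)! = 1482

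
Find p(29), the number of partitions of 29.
Pentagonal recurrence p(n) = p(n-1) + p(n-2) - p(n-5) - p(n-7) + p(n-12) + p(n-15) - ... gives p(0..28) = 1, 1, 2, 3, 5, 7, 11, 15, 22, 30, 42, 56, 77, 101, 135, 176, 231, 297, 385, 490, 627, 792, 1002, 1255, 1575, 1958, 2436, 3010, 3718. p(29) = p(28) + p(27) - p(24) - p(22) + p(17) + p(14) - p(7) - p(3) = 3718 + 3010 - 1575 - 1002 + 297 + 135 - 15 - 3 = 4565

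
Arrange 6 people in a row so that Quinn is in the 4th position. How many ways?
Fix one position: (6-1)! = 120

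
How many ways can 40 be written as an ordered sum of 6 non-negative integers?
C(40+6-1, 6-1) = C(45, 5) = 1221759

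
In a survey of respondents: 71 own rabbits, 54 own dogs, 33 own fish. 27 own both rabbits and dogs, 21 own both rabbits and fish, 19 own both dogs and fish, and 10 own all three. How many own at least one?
|A∪B∪C| = 71+54+33-27-21-19+10 = 101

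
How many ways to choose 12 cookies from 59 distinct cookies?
C(59,12) = 59!/(12!×47!) = 1119487075980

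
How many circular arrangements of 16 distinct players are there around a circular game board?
Circular: fix one position, arrange the rest. (16-1)! = 1307674368000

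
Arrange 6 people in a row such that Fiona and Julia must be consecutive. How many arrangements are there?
Treat the 2 as one block: (6-2+1)! × 2! = 120 × 2 = 240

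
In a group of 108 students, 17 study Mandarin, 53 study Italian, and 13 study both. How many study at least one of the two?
|A∪B| = |A| + |B| - |A∩B| = 17 + 53 - 13 = 57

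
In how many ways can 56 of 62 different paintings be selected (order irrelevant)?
C(62,56) = 62!/(56!×6!) = 61474519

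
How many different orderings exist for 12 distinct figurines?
12! = 479001600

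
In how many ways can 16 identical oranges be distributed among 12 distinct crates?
C(16+12-1, 12-1) = C(27, 11) = 13037895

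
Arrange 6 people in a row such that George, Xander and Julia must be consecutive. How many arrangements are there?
Treat the 3 as one block: (6-3+1)! × 3! = 24 × 6 = 144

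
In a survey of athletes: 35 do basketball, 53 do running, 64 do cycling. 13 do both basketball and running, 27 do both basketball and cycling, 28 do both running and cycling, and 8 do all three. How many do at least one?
|A∪B∪C| = 35+53+64-13-27-28+8 = 92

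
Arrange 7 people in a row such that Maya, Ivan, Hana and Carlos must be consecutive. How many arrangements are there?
Treat the 4 as one block: (7-4+1)! × 4! = 24 × 24 = 576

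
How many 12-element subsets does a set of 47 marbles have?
C(47,12) = 47!/(12!×35!) = 52251400851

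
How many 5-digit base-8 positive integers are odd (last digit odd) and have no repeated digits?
Last∈{1,3,5,7}. Last=0: 0. Last nonzero: 4×6×P(6,3) = 2880. Total = 2880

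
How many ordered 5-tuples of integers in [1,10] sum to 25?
Coefficient of x^25 in (x + x² + ... + x^10)^5. By inclusion-exclusion on dice exceeding 10: Σ_j (-1)^j C(5,j)·C(25-1-10j, 4) = C(5,0)·C(24,4) - C(5,1)·C(14,4) + C(5,2)·C(4,4) = 1·10626 - 5·1001 + 10·1 = 5631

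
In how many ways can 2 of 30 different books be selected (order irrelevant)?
C(30,2) = 30!/(2!×28!) = 435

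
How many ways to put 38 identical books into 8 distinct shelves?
C(38+8-1, 8-1) = C(45, 7) = 45379620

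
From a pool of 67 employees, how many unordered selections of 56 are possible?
C(67,56) = 67!/(56!×11!) = 1285063345176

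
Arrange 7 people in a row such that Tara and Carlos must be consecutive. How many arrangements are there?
Treat the 2 as one block: (7-2+1)! × 2! = 720 × 2 = 1440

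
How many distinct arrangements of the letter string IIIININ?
7! / (2! × 5!) = 21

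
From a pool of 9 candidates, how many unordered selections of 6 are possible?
C(9,6) = 9!/(6!×3!) = 84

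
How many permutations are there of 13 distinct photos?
13! = 6227020800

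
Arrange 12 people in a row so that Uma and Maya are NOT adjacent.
Total - adjacent = 12! - (12-1)!×2 = 479001600 - 79833600 = 399168000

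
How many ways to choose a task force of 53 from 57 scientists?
C(57,53) = 57!/(53!×4!) = 395010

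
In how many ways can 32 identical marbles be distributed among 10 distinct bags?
C(32+10-1, 10-1) = C(41, 9) = 350343565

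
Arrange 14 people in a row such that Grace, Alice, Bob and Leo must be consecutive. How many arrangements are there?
Treat the 4 as one block: (14-4+1)! × 4! = 39916800 × 24 = 958003200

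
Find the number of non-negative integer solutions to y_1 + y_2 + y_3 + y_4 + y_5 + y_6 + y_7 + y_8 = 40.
C(40+8-1, 8-1) = C(47, 7) = 62891499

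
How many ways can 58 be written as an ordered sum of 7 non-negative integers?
C(58+7-1, 7-1) = C(64, 6) = 74974368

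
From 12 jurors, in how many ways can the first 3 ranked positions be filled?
P(12,3) = 12!/(12-3)! = 1320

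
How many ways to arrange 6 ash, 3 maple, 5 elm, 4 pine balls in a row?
18! / (6! × 3! × 5! × 4!) = 514594080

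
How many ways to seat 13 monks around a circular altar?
Circular: fix one position, arrange the rest. (13-1)! = 479001600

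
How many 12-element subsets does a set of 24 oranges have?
C(24,12) = 24!/(12!×12!) = 2704156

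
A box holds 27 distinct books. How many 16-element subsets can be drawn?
C(27,16) = 27!/(16!×11!) = 13037895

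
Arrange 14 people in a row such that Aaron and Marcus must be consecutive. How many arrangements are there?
Treat the 2 as one block: (14-2+1)! × 2! = 6227020800 × 2 = 12454041600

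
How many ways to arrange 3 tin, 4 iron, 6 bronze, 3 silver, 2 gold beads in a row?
18! / (3! × 4! × 6! × 3! × 2!) = 5145940800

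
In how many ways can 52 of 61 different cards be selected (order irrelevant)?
C(61,52) = 61!/(52!×9!) = 17341763505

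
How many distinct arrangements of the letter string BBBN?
4! / (3! × 1!) = 4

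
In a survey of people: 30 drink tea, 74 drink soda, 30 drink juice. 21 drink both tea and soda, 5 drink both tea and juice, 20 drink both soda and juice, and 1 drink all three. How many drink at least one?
|A∪B∪C| = 30+74+30-21-5-20+1 = 89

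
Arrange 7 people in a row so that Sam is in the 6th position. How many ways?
Fix one position: (7-1)! = 720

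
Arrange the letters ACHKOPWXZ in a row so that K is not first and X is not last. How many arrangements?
By inclusion-exclusion: 9! - 2×(9-1)! + (9-2)! = 362880 - 80640 + 5040 = 287280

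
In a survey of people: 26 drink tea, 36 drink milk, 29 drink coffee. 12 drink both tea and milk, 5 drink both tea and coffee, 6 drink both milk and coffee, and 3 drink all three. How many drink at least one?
|A∪B∪C| = 26+36+29-12-5-6+3 = 71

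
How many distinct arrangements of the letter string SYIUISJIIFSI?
12! / (3! × 1! × 1! × 1! × 5! × 1!) = 665280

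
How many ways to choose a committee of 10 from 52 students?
C(52,10) = 52!/(10!×42!) = 15820024220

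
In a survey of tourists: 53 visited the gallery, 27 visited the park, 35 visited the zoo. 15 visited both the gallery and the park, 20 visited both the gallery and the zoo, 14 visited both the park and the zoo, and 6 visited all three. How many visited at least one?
|A∪B∪C| = 53+27+35-15-20-14+6 = 72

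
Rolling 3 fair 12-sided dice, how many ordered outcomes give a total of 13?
Coefficient of x^13 in (x + x² + ... + x^12)^3. By inclusion-exclusion on dice exceeding 12: Σ_j (-1)^j C(3,j)·C(13-1-12j, 2) = C(3,0)·C(12,2) = 1·66 = 66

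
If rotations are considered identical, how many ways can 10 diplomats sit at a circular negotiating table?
Circular: fix one position, arrange the rest. (10-1)! = 362880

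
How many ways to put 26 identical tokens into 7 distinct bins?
C(26+7-1, 7-1) = C(32, 6) = 906192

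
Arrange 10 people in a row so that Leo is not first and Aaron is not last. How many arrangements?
By inclusion-exclusion: 10! - 2×(10-1)! + (10-2)! = 3628800 - 725760 + 40320 = 2943360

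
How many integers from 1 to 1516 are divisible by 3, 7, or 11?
⌊1516/3⌋+⌊1516/7⌋+⌊1516/11⌋ - ⌊1516/21⌋-⌊1516/33⌋-⌊1516/77⌋ + ⌊1516/231⌋ = 505+216+137 - 72-45-19 + 6 = 728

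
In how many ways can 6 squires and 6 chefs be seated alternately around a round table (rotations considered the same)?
Fix one of the squires: (6-1)! ways for the remaining squires, × 6! ways for the chefs = 120 × 720 = 86400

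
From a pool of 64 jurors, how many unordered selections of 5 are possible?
C(64,5) = 64!/(5!×59!) = 7624512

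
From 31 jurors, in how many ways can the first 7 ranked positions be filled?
P(31,7) = 31!/(31-7)! = 13253058000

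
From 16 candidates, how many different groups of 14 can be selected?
C(16,14) = 16!/(14!×2!) = 120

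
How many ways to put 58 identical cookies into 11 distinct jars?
C(58+11-1, 11-1) = C(68, 10) = 290752384208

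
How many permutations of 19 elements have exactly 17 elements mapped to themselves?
Choose the 17 fixed points C(19,17) = 171, derange the rest: !2 = Σ_{j=0}^{2} (-1)^j·2!/j! = 2 - 2 + 1 = 1. Product = 171 × 1 = 171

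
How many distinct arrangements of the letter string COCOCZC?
7! / (2! × 1! × 4!) = 105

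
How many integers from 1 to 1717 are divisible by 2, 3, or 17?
⌊1717/2⌋+⌊1717/3⌋+⌊1717/17⌋ - ⌊1717/6⌋-⌊1717/34⌋-⌊1717/51⌋ + ⌊1717/102⌋ = 858+572+101 - 286-50-33 + 16 = 1178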